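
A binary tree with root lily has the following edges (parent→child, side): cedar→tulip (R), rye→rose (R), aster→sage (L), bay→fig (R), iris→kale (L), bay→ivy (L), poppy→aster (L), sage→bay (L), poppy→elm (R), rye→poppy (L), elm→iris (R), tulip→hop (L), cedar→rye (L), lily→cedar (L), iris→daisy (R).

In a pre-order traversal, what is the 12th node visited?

Pre-order visits the node, then its left subtree, then its right subtree.
Visit lily.
At lily: go left to cedar.
  Visit cedar.
  At cedar: go left to rye.
    Visit rye.
    At rye: go left to poppy.
      Visit poppy.
      At poppy: go left to aster.
        Visit aster.
        At aster: go left to sage.
          Visit sage.
          At sage: go left to bay.
            Visit bay.
            At bay: go left to ivy.
              ivy is a leaf — visit ivy.
            At bay: go right to fig.
              fig is a leaf — visit fig.
          At sage: no right child.
        At aster: no right child.
      At poppy: go right to elm.
        Visit elm.
        At elm: no left child.
        At elm: go right to iris.
          Visit iris.
          At iris: go left to kale.
            kale is a leaf — visit kale.
          At iris: go right to daisy.
            daisy is a leaf — visit daisy.
    At rye: go right to rose.
      rose is a leaf — visit rose.
  At cedar: go right to tulip.
    Visit tulip.
    At tulip: go left to hop.
      hop is a leaf — visit hop.
    At tulip: no right child.
At lily: no right child.
Full pre-order sequence: lily, cedar, rye, poppy, aster, sage, bay, ivy, fig, elm, iris, kale, daisy, rose, tulip, hop.

kale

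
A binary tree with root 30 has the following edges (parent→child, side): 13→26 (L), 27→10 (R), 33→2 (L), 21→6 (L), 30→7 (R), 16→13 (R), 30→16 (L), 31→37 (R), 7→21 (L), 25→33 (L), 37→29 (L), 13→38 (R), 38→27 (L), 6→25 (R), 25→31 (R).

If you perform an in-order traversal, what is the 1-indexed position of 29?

In-order visits the left subtree, then the node, then the right subtree.
At 30: go left to 16.
  At 16: no left child.
  Visit 16.
  At 16: go right to 13.
    At 13: go left to 26.
      26 is a leaf — visit 26.
    Visit 13.
    At 13: go right to 38.
      At 38: go left to 27.
        At 27: no left child.
        Visit 27.
        At 27: go right to 10.
          10 is a leaf — visit 10.
      Visit 38.
      At 38: no right child.
Visit 30.
At 30: go right to 7.
  At 7: go left to 21.
    At 21: go left to 6.
      At 6: no left child.
      Visit 6.
      At 6: go right to 25.
        At 25: go left to 33.
          At 33: go left to 2.
            2 is a leaf — visit 2.
          Visit 33.
          At 33: no right child.
        Visit 25.
        At 25: go right to 31.
          At 31: no left child.
          Visit 31.
          At 31: go right to 37.
            At 37: go left to 29.
              29 is a leaf — visit 29.
            Visit 37.
            At 37: no right child.
    Visit 21.
    At 21: no right child.
  Visit 7.
  At 7: no right child.
Full in-order sequence: 16, 26, 13, 27, 10, 38, 30, 6, 2, 33, 25, 31, 29, 37, 21, 7.

13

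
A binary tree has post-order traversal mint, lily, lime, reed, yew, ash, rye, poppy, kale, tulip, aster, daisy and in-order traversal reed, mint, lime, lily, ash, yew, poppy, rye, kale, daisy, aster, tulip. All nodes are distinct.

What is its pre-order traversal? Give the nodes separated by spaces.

The last element of post-order is the root; it splits in-order into left and right subtrees.
Root daisy: left subtree has 9 nodes {reed, mint, lime, lily, ash, yew, poppy, rye, kale}, right has 2 {aster, tulip}.
  Root kale: left subtree has 8 nodes {reed, mint, lime, lily, ash, yew, poppy, rye}, right has 0 { }.
    Root poppy: left subtree has 6 nodes {reed, mint, lime, lily, ash, yew}, right has 1 {rye}.
      Root ash: left subtree has 4 nodes {reed, mint, lime, lily}, right has 1 {yew}.
        Root reed: left subtree has 0 nodes { }, right has 3 {mint, lime, lily}.
          Root lime: left subtree has 1 node {mint}, right has 1 {lily}.
  Root aster: left subtree has 0 nodes { }, right has 1 {tulip}.

daisy kale poppy ash reed lime mint lily yew rye aster tulip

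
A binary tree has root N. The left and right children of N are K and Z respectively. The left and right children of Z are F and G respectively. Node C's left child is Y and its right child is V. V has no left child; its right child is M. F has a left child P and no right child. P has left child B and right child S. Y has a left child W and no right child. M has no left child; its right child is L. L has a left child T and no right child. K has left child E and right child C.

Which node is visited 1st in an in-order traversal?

E

In-order visits the left subtree, then the node, then the right subtree.
At N: go left to K.
  At K: go left to E.
    E is a leaf — visit E.
  Visit K.
  At K: go right to C.
    At C: go left to Y.
      At Y: go left to W.
        W is a leaf — visit W.
      Visit Y.
      At Y: no right child.
    Visit C.
    At C: go right to V.
      At V: no left child.
      Visit V.
      At V: go right to M.
        At M: no left child.
        Visit M.
        At M: go right to L.
          At L: go left to T.
            T is a leaf — visit T.
          Visit L.
          At L: no right child.
Visit N.
At N: go right to Z.
  At Z: go left to F.
    At F: go left to P.
      At P: go left to B.
        B is a leaf — visit B.
      Visit P.
      At P: go right to S.
        S is a leaf — visit S.
    Visit F.
    At F: no right child.
  Visit Z.
  At Z: go right to G.
    G is a leaf — visit G.
Full in-order sequence: E, K, W, Y, C, V, M, T, L, N, B, P, S, F, Z, G.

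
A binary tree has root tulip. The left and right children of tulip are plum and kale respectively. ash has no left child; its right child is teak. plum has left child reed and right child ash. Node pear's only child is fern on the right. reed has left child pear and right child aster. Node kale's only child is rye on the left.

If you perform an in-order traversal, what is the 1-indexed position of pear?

In-order visits the left subtree, then the node, then the right subtree.
At tulip: go left to plum.
  At plum: go left to reed.
    At reed: go left to pear.
      At pear: no left child.
      Visit pear.
      At pear: go right to fern.
        fern is a leaf — visit fern.
    Visit reed.
    At reed: go right to aster.
      aster is a leaf — visit aster.
  Visit plum.
  At plum: go right to ash.
    At ash: no left child.
    Visit ash.
    At ash: go right to teak.
      teak is a leaf — visit teak.
Visit tulip.
At tulip: go right to kale.
  At kale: go left to rye.
    rye is a leaf — visit rye.
  Visit kale.
  At kale: no right child.
Full in-order sequence: pear, fern, reed, aster, plum, ash, teak, tulip, rye, kale.

1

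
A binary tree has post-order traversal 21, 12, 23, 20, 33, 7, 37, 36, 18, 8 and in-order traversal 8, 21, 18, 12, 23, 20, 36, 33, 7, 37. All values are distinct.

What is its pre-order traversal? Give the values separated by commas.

8, 18, 21, 36, 20, 23, 12, 37, 7, 33

The last element of post-order is the root; it splits in-order into left and right subtrees.
Root 8: left subtree has 0 nodes { }, right has 9 {21, 18, 12, 23, 20, 36, 33, 7, 37}.
  Root 18: left subtree has 1 node {21}, right has 7 {12, 23, 20, 36, 33, 7, 37}.
    Root 36: left subtree has 3 nodes {12, 23, 20}, right has 3 {33, 7, 37}.
      Root 20: left subtree has 2 nodes {12, 23}, right has 0 { }.
        Root 23: left subtree has 1 node {12}, right has 0 { }.
      Root 37: left subtree has 2 nodes {33, 7}, right has 0 { }.
        Root 7: left subtree has 1 node {33}, right has 0 { }.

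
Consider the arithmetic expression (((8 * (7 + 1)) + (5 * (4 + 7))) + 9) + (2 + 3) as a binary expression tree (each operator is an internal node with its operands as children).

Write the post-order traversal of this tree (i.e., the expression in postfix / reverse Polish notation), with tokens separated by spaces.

8 7 1 + * 5 4 7 + * + 9 + 2 3 + +

Post-order on an expression tree gives postfix notation: for each operator, emit left operand, right operand, then the operator.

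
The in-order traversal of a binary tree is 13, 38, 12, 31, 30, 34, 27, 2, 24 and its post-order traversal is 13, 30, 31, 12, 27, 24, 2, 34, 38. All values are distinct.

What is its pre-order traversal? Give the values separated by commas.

38, 13, 34, 12, 31, 30, 2, 27, 24

The last element of post-order is the root; it splits in-order into left and right subtrees.
Root 38: left subtree has 1 node {13}, right has 7 {12, 31, 30, 34, 27, 2, 24}.
  Root 34: left subtree has 3 nodes {12, 31, 30}, right has 3 {27, 2, 24}.
    Root 12: left subtree has 0 nodes { }, right has 2 {31, 30}.
      Root 31: left subtree has 0 nodes { }, right has 1 {30}.
    Root 2: left subtree has 1 node {27}, right has 1 {24}.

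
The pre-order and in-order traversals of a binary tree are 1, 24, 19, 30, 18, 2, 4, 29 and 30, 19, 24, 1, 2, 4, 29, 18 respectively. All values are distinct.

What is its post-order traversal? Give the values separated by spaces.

The first element of pre-order is the root; it splits in-order into left and right subtrees.
Root 1: left subtree has 3 nodes {30, 19, 24}, right has 4 {2, 4, 29, 18}.
  Root 24: left subtree has 2 nodes {30, 19}, right has 0 { }.
    Root 19: left subtree has 1 node {30}, right has 0 { }.
  Root 18: left subtree has 3 nodes {2, 4, 29}, right has 0 { }.
    Root 2: left subtree has 0 nodes { }, right has 2 {4, 29}.
      Root 4: left subtree has 0 nodes { }, right has 1 {29}.

30 19 24 29 4 2 18 1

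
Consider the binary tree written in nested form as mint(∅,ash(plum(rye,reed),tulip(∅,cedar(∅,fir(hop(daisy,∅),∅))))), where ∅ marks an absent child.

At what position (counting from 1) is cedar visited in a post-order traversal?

Post-order visits the left subtree, then the right subtree, then the node.
At mint: no left child.
At mint: go right to ash.
  At ash: go left to plum.
    At plum: go left to rye.
      rye is a leaf — visit rye.
    At plum: go right to reed.
      reed is a leaf — visit reed.
    Visit plum.
  At ash: go right to tulip.
    At tulip: no left child.
    At tulip: go right to cedar.
      At cedar: no left child.
      At cedar: go right to fir.
        At fir: go left to hop.
          At hop: go left to daisy.
            daisy is a leaf — visit daisy.
          At hop: no right child.
          Visit hop.
        At fir: no right child.
        Visit fir.
      Visit cedar.
    Visit tulip.
  Visit ash.
Visit mint.
Full post-order sequence: rye, reed, plum, daisy, hop, fir, cedar, tulip, ash, mint.

7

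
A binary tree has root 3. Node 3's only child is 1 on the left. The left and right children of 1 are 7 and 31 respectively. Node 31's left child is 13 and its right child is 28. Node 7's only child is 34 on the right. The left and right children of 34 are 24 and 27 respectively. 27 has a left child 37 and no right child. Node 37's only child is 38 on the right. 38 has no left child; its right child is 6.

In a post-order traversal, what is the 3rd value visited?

Post-order visits the left subtree, then the right subtree, then the node.
At 3: go left to 1.
  At 1: go left to 7.
    At 7: no left child.
    At 7: go right to 34.
      At 34: go left to 24.
        24 is a leaf — visit 24.
      At 34: go right to 27.
        At 27: go left to 37.
          At 37: no left child.
          At 37: go right to 38.
            At 38: no left child.
            At 38: go right to 6.
              6 is a leaf — visit 6.
            Visit 38.
          Visit 37.
        At 27: no right child.
        Visit 27.
      Visit 34.
    Visit 7.
  At 1: go right to 31.
    At 31: go left to 13.
      13 is a leaf — visit 13.
    At 31: go right to 28.
      28 is a leaf — visit 28.
    Visit 31.
  Visit 1.
At 3: no right child.
Visit 3.
Full post-order sequence: 24, 6, 38, 37, 27, 34, 7, 13, 28, 31, 1, 3.

38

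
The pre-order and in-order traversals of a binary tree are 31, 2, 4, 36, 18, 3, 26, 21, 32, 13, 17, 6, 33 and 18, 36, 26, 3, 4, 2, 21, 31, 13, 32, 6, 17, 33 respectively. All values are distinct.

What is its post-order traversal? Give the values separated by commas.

18, 26, 3, 36, 4, 21, 2, 13, 6, 33, 17, 32, 31

The first element of pre-order is the root; it splits in-order into left and right subtrees.
Root 31: left subtree has 7 nodes {18, 36, 26, 3, 4, 2, 21}, right has 5 {13, 32, 6, 17, 33}.
  Root 2: left subtree has 5 nodes {18, 36, 26, 3, 4}, right has 1 {21}.
    Root 4: left subtree has 4 nodes {18, 36, 26, 3}, right has 0 { }.
      Root 36: left subtree has 1 node {18}, right has 2 {26, 3}.
        Root 3: left subtree has 1 node {26}, right has 0 { }.
  Root 32: left subtree has 1 node {13}, right has 3 {6, 17, 33}.
    Root 17: left subtree has 1 node {6}, right has 1 {33}.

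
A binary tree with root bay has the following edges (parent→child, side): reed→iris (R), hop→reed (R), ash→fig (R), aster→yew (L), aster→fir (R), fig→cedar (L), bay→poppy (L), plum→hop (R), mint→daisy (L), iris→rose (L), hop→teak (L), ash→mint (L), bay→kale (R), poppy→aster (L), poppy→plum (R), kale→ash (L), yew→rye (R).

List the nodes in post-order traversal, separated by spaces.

Post-order visits the left subtree, then the right subtree, then the node.
At bay: go left to poppy.
  At poppy: go left to aster.
    At aster: go left to yew.
      At yew: no left child.
      At yew: go right to rye.
        rye is a leaf — visit rye.
      Visit yew.
    At aster: go right to fir.
      fir is a leaf — visit fir.
    Visit aster.
  At poppy: go right to plum.
    At plum: no left child.
    At plum: go right to hop.
      At hop: go left to teak.
        teak is a leaf — visit teak.
      At hop: go right to reed.
        At reed: no left child.
        At reed: go right to iris.
          At iris: go left to rose.
            rose is a leaf — visit rose.
          At iris: no right child.
          Visit iris.
        Visit reed.
      Visit hop.
    Visit plum.
  Visit poppy.
At bay: go right to kale.
  At kale: go left to ash.
    At ash: go left to mint.
      At mint: go left to daisy.
        daisy is a leaf — visit daisy.
      At mint: no right child.
      Visit mint.
    At ash: go right to fig.
      At fig: go left to cedar.
        cedar is a leaf — visit cedar.
      At fig: no right child.
      Visit fig.
    Visit ash.
  At kale: no right child.
  Visit kale.
Visit bay.

rye yew fir aster teak rose iris reed hop plum poppy daisy mint cedar fig ash kale bay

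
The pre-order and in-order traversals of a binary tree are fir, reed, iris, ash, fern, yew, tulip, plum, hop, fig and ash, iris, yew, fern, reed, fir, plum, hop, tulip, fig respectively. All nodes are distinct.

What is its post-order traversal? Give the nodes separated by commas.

ash, yew, fern, iris, reed, hop, plum, fig, tulip, fir

The first element of pre-order is the root; it splits in-order into left and right subtrees.
Root fir: left subtree has 5 nodes {ash, iris, yew, fern, reed}, right has 4 {plum, hop, tulip, fig}.
  Root reed: left subtree has 4 nodes {ash, iris, yew, fern}, right has 0 { }.
    Root iris: left subtree has 1 node {ash}, right has 2 {yew, fern}.
      Root fern: left subtree has 1 node {yew}, right has 0 { }.
  Root tulip: left subtree has 2 nodes {plum, hop}, right has 1 {fig}.
    Root plum: left subtree has 0 nodes { }, right has 1 {hop}.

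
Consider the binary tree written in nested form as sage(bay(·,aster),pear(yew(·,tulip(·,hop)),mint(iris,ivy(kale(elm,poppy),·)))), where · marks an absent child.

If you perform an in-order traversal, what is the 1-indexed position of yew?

4

In-order visits the left subtree, then the node, then the right subtree.
At sage: go left to bay.
  At bay: no left child.
  Visit bay.
  At bay: go right to aster.
    aster is a leaf — visit aster.
Visit sage.
At sage: go right to pear.
  At pear: go left to yew.
    At yew: no left child.
    Visit yew.
    At yew: go right to tulip.
      At tulip: no left child.
      Visit tulip.
      At tulip: go right to hop.
        hop is a leaf — visit hop.
  Visit pear.
  At pear: go right to mint.
    At mint: go left to iris.
      iris is a leaf — visit iris.
    Visit mint.
    At mint: go right to ivy.
      At ivy: go left to kale.
        At kale: go left to elm.
          elm is a leaf — visit elm.
        Visit kale.
        At kale: go right to poppy.
          poppy is a leaf — visit poppy.
      Visit ivy.
      At ivy: no right child.
Full in-order sequence: bay, aster, sage, yew, tulip, hop, pear, iris, mint, elm, kale, poppy, ivy.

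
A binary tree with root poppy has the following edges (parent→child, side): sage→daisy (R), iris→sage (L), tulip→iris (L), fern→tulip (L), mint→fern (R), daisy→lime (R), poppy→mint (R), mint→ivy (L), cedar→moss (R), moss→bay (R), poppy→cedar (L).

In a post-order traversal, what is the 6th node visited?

daisy

Post-order visits the left subtree, then the right subtree, then the node.
At poppy: go left to cedar.
  At cedar: no left child.
  At cedar: go right to moss.
    At moss: no left child.
    At moss: go right to bay.
      bay is a leaf — visit bay.
    Visit moss.
  Visit cedar.
At poppy: go right to mint.
  At mint: go left to ivy.
    ivy is a leaf — visit ivy.
  At mint: go right to fern.
    At fern: go left to tulip.
      At tulip: go left to iris.
        At iris: go left to sage.
          At sage: no left child.
          At sage: go right to daisy.
            At daisy: no left child.
            At daisy: go right to lime.
              lime is a leaf — visit lime.
            Visit daisy.
          Visit sage.
        At iris: no right child.
        Visit iris.
      At tulip: no right child.
      Visit tulip.
    At fern: no right child.
    Visit fern.
  Visit mint.
Visit poppy.
Full post-order sequence: bay, moss, cedar, ivy, lime, daisy, sage, iris, tulip, fern, mint, poppy.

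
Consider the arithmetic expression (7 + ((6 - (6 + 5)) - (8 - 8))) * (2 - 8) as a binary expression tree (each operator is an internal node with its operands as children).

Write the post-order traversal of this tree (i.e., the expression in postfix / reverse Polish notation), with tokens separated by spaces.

Post-order on an expression tree gives postfix notation: for each operator, emit left operand, right operand, then the operator.

7 6 6 5 + - 8 8 - - + 2 8 - *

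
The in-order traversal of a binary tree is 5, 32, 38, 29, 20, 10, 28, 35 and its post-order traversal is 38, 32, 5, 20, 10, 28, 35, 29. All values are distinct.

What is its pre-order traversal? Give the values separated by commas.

The last element of post-order is the root; it splits in-order into left and right subtrees.
Root 29: left subtree has 3 nodes {5, 32, 38}, right has 4 {20, 10, 28, 35}.
  Root 5: left subtree has 0 nodes { }, right has 2 {32, 38}.
    Root 32: left subtree has 0 nodes { }, right has 1 {38}.
  Root 35: left subtree has 3 nodes {20, 10, 28}, right has 0 { }.
    Root 28: left subtree has 2 nodes {20, 10}, right has 0 { }.
      Root 10: left subtree has 1 node {20}, right has 0 { }.

29, 5, 32, 38, 35, 28, 10, 20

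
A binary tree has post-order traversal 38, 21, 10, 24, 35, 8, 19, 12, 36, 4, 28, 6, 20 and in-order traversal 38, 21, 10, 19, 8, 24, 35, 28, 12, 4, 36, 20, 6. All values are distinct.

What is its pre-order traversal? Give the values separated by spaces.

The last element of post-order is the root; it splits in-order into left and right subtrees.
Root 20: left subtree has 11 nodes {38, 21, 10, 19, 8, 24, 35, 28, 12, 4, 36}, right has 1 {6}.
  Root 28: left subtree has 7 nodes {38, 21, 10, 19, 8, 24, 35}, right has 3 {12, 4, 36}.
    Root 19: left subtree has 3 nodes {38, 21, 10}, right has 3 {8, 24, 35}.
      Root 10: left subtree has 2 nodes {38, 21}, right has 0 { }.
        Root 21: left subtree has 1 node {38}, right has 0 { }.
      Root 8: left subtree has 0 nodes { }, right has 2 {24, 35}.
        Root 35: left subtree has 1 node {24}, right has 0 { }.
    Root 4: left subtree has 1 node {12}, right has 1 {36}.

20 28 19 10 21 38 8 35 24 4 12 36 6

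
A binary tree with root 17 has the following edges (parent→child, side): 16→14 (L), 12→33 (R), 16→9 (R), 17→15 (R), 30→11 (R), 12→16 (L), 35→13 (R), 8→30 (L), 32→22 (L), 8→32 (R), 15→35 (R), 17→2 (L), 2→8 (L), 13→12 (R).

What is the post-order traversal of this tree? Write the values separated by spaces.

11 30 22 32 8 2 14 9 16 33 12 13 35 15 17

Post-order visits the left subtree, then the right subtree, then the node.
At 17: go left to 2.
  At 2: go left to 8.
    At 8: go left to 30.
      At 30: no left child.
      At 30: go right to 11.
        11 is a leaf — visit 11.
      Visit 30.
    At 8: go right to 32.
      At 32: go left to 22.
        22 is a leaf — visit 22.
      At 32: no right child.
      Visit 32.
    Visit 8.
  At 2: no right child.
  Visit 2.
At 17: go right to 15.
  At 15: no left child.
  At 15: go right to 35.
    At 35: no left child.
    At 35: go right to 13.
      At 13: no left child.
      At 13: go right to 12.
        At 12: go left to 16.
          At 16: go left to 14.
            14 is a leaf — visit 14.
          At 16: go right to 9.
            9 is a leaf — visit 9.
          Visit 16.
        At 12: go right to 33.
          33 is a leaf — visit 33.
        Visit 12.
      Visit 13.
    Visit 35.
  Visit 15.
Visit 17.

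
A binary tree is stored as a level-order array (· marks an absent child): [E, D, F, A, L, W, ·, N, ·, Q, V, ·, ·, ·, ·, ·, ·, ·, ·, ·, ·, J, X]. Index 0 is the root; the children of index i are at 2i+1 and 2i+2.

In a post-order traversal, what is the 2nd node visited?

A

Post-order visits the left subtree, then the right subtree, then the node.
At E: go left to D.
  At D: go left to A.
    At A: go left to N.
      N is a leaf — visit N.
    At A: no right child.
    Visit A.
  At D: go right to L.
    At L: go left to Q.
      Q is a leaf — visit Q.
    At L: go right to V.
      At V: go left to J.
        J is a leaf — visit J.
      At V: go right to X.
        X is a leaf — visit X.
      Visit V.
    Visit L.
  Visit D.
At E: go right to F.
  At F: go left to W.
    W is a leaf — visit W.
  At F: no right child.
  Visit F.
Visit E.
Full post-order sequence: N, A, Q, J, X, V, L, D, W, F, E.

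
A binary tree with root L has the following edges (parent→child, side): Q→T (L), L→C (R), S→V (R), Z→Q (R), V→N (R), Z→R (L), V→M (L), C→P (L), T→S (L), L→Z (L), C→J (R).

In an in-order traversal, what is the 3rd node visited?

In-order visits the left subtree, then the node, then the right subtree.
At L: go left to Z.
  At Z: go left to R.
    R is a leaf — visit R.
  Visit Z.
  At Z: go right to Q.
    At Q: go left to T.
      At T: go left to S.
        At S: no left child.
        Visit S.
        At S: go right to V.
          At V: go left to M.
            M is a leaf — visit M.
          Visit V.
          At V: go right to N.
            N is a leaf — visit N.
      Visit T.
      At T: no right child.
    Visit Q.
    At Q: no right child.
Visit L.
At L: go right to C.
  At C: go left to P.
    P is a leaf — visit P.
  Visit C.
  At C: go right to J.
    J is a leaf — visit J.
Full in-order sequence: R, Z, S, M, V, N, T, Q, L, P, C, J.

S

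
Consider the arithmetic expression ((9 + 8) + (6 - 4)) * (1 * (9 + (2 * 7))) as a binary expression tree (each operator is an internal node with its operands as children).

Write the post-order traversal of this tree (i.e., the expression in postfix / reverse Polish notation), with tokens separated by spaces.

9 8 + 6 4 - + 1 9 2 7 * + * *

Post-order on an expression tree gives postfix notation: for each operator, emit left operand, right operand, then the operator.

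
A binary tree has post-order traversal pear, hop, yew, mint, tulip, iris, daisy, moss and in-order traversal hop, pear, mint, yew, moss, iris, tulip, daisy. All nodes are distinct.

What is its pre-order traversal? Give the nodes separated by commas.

moss, mint, hop, pear, yew, daisy, iris, tulip

The last element of post-order is the root; it splits in-order into left and right subtrees.
Root moss: left subtree has 4 nodes {hop, pear, mint, yew}, right has 3 {iris, tulip, daisy}.
  Root mint: left subtree has 2 nodes {hop, pear}, right has 1 {yew}.
    Root hop: left subtree has 0 nodes { }, right has 1 {pear}.
  Root daisy: left subtree has 2 nodes {iris, tulip}, right has 0 { }.
    Root iris: left subtree has 0 nodes { }, right has 1 {tulip}.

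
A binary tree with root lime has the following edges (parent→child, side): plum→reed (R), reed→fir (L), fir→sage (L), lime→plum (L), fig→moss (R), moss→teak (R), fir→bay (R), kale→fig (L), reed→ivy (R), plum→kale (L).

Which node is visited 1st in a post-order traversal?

teak

Post-order visits the left subtree, then the right subtree, then the node.
At lime: go left to plum.
  At plum: go left to kale.
    At kale: go left to fig.
      At fig: no left child.
      At fig: go right to moss.
        At moss: no left child.
        At moss: go right to teak.
          teak is a leaf — visit teak.
        Visit moss.
      Visit fig.
    At kale: no right child.
    Visit kale.
  At plum: go right to reed.
    At reed: go left to fir.
      At fir: go left to sage.
        sage is a leaf — visit sage.
      At fir: go right to bay.
        bay is a leaf — visit bay.
      Visit fir.
    At reed: go right to ivy.
      ivy is a leaf — visit ivy.
    Visit reed.
  Visit plum.
At lime: no right child.
Visit lime.
Full post-order sequence: teak, moss, fig, kale, sage, bay, fir, ivy, reed, plum, lime.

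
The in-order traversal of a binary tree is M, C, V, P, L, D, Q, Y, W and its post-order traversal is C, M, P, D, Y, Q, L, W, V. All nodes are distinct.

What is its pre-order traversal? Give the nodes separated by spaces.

The last element of post-order is the root; it splits in-order into left and right subtrees.
Root V: left subtree has 2 nodes {M, C}, right has 6 {P, L, D, Q, Y, W}.
  Root M: left subtree has 0 nodes { }, right has 1 {C}.
  Root W: left subtree has 5 nodes {P, L, D, Q, Y}, right has 0 { }.
    Root L: left subtree has 1 node {P}, right has 3 {D, Q, Y}.
      Root Q: left subtree has 1 node {D}, right has 1 {Y}.

V M C W L P Q D Y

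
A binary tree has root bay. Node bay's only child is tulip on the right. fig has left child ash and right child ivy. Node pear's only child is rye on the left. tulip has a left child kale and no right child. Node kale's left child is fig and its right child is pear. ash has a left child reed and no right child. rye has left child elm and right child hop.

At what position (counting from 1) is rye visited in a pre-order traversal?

Pre-order visits the node, then its left subtree, then its right subtree.
Visit bay.
At bay: no left child.
At bay: go right to tulip.
  Visit tulip.
  At tulip: go left to kale.
    Visit kale.
    At kale: go left to fig.
      Visit fig.
      At fig: go left to ash.
        Visit ash.
        At ash: go left to reed.
          reed is a leaf — visit reed.
        At ash: no right child.
      At fig: go right to ivy.
        ivy is a leaf — visit ivy.
    At kale: go right to pear.
      Visit pear.
      At pear: go left to rye.
        Visit rye.
        At rye: go left to elm.
          elm is a leaf — visit elm.
        At rye: go right to hop.
          hop is a leaf — visit hop.
      At pear: no right child.
  At tulip: no right child.
Full pre-order sequence: bay, tulip, kale, fig, ash, reed, ivy, pear, rye, elm, hop.

9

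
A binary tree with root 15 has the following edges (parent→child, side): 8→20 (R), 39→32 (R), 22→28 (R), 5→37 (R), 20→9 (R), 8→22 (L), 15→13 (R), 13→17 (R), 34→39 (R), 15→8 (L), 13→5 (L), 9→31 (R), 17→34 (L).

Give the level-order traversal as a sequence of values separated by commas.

15, 8, 13, 22, 20, 5, 17, 28, 9, 37, 34, 31, 39, 32

Level-order visits nodes level by level from the root, left to right within each level.
Level 0: 15
Level 1: 8, 13
Level 2: 22, 20, 5, 17
Level 3: 28, 9, 37, 34
Level 4: 31, 39
Level 5: 32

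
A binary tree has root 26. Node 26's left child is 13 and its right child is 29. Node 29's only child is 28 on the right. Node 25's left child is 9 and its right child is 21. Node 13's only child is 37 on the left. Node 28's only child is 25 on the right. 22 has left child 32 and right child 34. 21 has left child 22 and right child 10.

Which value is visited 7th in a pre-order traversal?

Pre-order visits the node, then its left subtree, then its right subtree.
Visit 26.
At 26: go left to 13.
  Visit 13.
  At 13: go left to 37.
    37 is a leaf — visit 37.
  At 13: no right child.
At 26: go right to 29.
  Visit 29.
  At 29: no left child.
  At 29: go right to 28.
    Visit 28.
    At 28: no left child.
    At 28: go right to 25.
      Visit 25.
      At 25: go left to 9.
        9 is a leaf — visit 9.
      At 25: go right to 21.
        Visit 21.
        At 21: go left to 22.
          Visit 22.
          At 22: go left to 32.
            32 is a leaf — visit 32.
          At 22: go right to 34.
            34 is a leaf — visit 34.
        At 21: go right to 10.
          10 is a leaf — visit 10.
Full pre-order sequence: 26, 13, 37, 29, 28, 25, 9, 21, 22, 32, 34, 10.

9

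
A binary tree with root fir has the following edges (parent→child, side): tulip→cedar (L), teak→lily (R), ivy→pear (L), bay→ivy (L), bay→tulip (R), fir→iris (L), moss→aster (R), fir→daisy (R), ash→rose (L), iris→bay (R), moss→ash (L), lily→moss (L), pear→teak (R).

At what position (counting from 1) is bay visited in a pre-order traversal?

3

Pre-order visits the node, then its left subtree, then its right subtree.
Visit fir.
At fir: go left to iris.
  Visit iris.
  At iris: no left child.
  At iris: go right to bay.
    Visit bay.
    At bay: go left to ivy.
      Visit ivy.
      At ivy: go left to pear.
        Visit pear.
        At pear: no left child.
        At pear: go right to teak.
          Visit teak.
          At teak: no left child.
          At teak: go right to lily.
            Visit lily.
            At lily: go left to moss.
              Visit moss.
              At moss: go left to ash.
                Visit ash.
                At ash: go left to rose.
                  rose is a leaf — visit rose.
                At ash: no right child.
              At moss: go right to aster.
                aster is a leaf — visit aster.
            At lily: no right child.
      At ivy: no right child.
    At bay: go right to tulip.
      Visit tulip.
      At tulip: go left to cedar.
        cedar is a leaf — visit cedar.
      At tulip: no right child.
At fir: go right to daisy.
  daisy is a leaf — visit daisy.
Full pre-order sequence: fir, iris, bay, ivy, pear, teak, lily, moss, ash, rose, aster, tulip, cedar, daisy.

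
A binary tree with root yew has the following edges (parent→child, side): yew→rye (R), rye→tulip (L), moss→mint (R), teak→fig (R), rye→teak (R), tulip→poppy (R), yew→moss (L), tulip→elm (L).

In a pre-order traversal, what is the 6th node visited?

elm

Pre-order visits the node, then its left subtree, then its right subtree.
Visit yew.
At yew: go left to moss.
  Visit moss.
  At moss: no left child.
  At moss: go right to mint.
    mint is a leaf — visit mint.
At yew: go right to rye.
  Visit rye.
  At rye: go left to tulip.
    Visit tulip.
    At tulip: go left to elm.
      elm is a leaf — visit elm.
    At tulip: go right to poppy.
      poppy is a leaf — visit poppy.
  At rye: go right to teak.
    Visit teak.
    At teak: no left child.
    At teak: go right to fig.
      fig is a leaf — visit fig.
Full pre-order sequence: yew, moss, mint, rye, tulip, elm, poppy, teak, fig.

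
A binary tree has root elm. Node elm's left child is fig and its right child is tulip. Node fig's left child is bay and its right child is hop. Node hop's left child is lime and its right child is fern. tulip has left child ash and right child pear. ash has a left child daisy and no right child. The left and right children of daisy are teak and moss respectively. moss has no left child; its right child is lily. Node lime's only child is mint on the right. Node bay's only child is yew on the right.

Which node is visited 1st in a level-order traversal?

elm

Level-order visits nodes level by level from the root, left to right within each level.
Level 0: elm
Level 1: fig, tulip
Level 2: bay, hop, ash, pear
Level 3: yew, lime, fern, daisy
Level 4: mint, teak, moss
Level 5: lily
Full level-order sequence: elm, fig, tulip, bay, hop, ash, pear, yew, lime, fern, daisy, mint, teak, moss, lily.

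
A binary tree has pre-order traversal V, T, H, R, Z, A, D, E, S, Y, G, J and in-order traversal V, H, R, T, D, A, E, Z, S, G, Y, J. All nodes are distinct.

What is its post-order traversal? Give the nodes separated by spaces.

The first element of pre-order is the root; it splits in-order into left and right subtrees.
Root V: left subtree has 0 nodes { }, right has 11 {H, R, T, D, A, E, Z, S, G, Y, J}.
  Root T: left subtree has 2 nodes {H, R}, right has 8 {D, A, E, Z, S, G, Y, J}.
    Root H: left subtree has 0 nodes { }, right has 1 {R}.
    Root Z: left subtree has 3 nodes {D, A, E}, right has 4 {S, G, Y, J}.
      Root A: left subtree has 1 node {D}, right has 1 {E}.
      Root S: left subtree has 0 nodes { }, right has 3 {G, Y, J}.
        Root Y: left subtree has 1 node {G}, right has 1 {J}.

R H D E A G J Y S Z T V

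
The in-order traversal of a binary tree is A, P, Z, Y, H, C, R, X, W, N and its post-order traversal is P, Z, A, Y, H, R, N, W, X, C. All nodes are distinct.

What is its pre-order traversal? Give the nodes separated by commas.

C, H, Y, A, Z, P, X, R, W, N

The last element of post-order is the root; it splits in-order into left and right subtrees.
Root C: left subtree has 5 nodes {A, P, Z, Y, H}, right has 4 {R, X, W, N}.
  Root H: left subtree has 4 nodes {A, P, Z, Y}, right has 0 { }.
    Root Y: left subtree has 3 nodes {A, P, Z}, right has 0 { }.
      Root A: left subtree has 0 nodes { }, right has 2 {P, Z}.
        Root Z: left subtree has 1 node {P}, right has 0 { }.
  Root X: left subtree has 1 node {R}, right has 2 {W, N}.
    Root W: left subtree has 0 nodes { }, right has 1 {N}.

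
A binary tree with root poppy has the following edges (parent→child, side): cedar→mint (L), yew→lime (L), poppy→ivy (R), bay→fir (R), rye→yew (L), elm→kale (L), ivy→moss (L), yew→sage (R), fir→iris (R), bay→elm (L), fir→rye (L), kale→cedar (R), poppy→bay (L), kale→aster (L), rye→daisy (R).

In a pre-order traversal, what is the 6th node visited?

Pre-order visits the node, then its left subtree, then its right subtree.
Visit poppy.
At poppy: go left to bay.
  Visit bay.
  At bay: go left to elm.
    Visit elm.
    At elm: go left to kale.
      Visit kale.
      At kale: go left to aster.
        aster is a leaf — visit aster.
      At kale: go right to cedar.
        Visit cedar.
        At cedar: go left to mint.
          mint is a leaf — visit mint.
        At cedar: no right child.
    At elm: no right child.
  At bay: go right to fir.
    Visit fir.
    At fir: go left to rye.
      Visit rye.
      At rye: go left to yew.
        Visit yew.
        At yew: go left to lime.
          lime is a leaf — visit lime.
        At yew: go right to sage.
          sage is a leaf — visit sage.
      At rye: go right to daisy.
        daisy is a leaf — visit daisy.
    At fir: go right to iris.
      iris is a leaf — visit iris.
At poppy: go right to ivy.
  Visit ivy.
  At ivy: go left to moss.
    moss is a leaf — visit moss.
  At ivy: no right child.
Full pre-order sequence: poppy, bay, elm, kale, aster, cedar, mint, fir, rye, yew, lime, sage, daisy, iris, ivy, moss.

cedar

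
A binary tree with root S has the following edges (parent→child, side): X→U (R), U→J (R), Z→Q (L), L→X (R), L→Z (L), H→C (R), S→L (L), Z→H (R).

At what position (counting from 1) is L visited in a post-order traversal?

Post-order visits the left subtree, then the right subtree, then the node.
At S: go left to L.
  At L: go left to Z.
    At Z: go left to Q.
      Q is a leaf — visit Q.
    At Z: go right to H.
      At H: no left child.
      At H: go right to C.
        C is a leaf — visit C.
      Visit H.
    Visit Z.
  At L: go right to X.
    At X: no left child.
    At X: go right to U.
      At U: no left child.
      At U: go right to J.
        J is a leaf — visit J.
      Visit U.
    Visit X.
  Visit L.
At S: no right child.
Visit S.
Full post-order sequence: Q, C, H, Z, J, U, X, L, S.

8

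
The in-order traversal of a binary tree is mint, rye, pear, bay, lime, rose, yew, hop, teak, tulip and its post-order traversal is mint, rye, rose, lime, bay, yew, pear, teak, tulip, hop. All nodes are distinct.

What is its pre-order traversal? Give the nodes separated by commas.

hop, pear, rye, mint, yew, bay, lime, rose, tulip, teak

The last element of post-order is the root; it splits in-order into left and right subtrees.
Root hop: left subtree has 7 nodes {mint, rye, pear, bay, lime, rose, yew}, right has 2 {teak, tulip}.
  Root pear: left subtree has 2 nodes {mint, rye}, right has 4 {bay, lime, rose, yew}.
    Root rye: left subtree has 1 node {mint}, right has 0 { }.
    Root yew: left subtree has 3 nodes {bay, lime, rose}, right has 0 { }.
      Root bay: left subtree has 0 nodes { }, right has 2 {lime, rose}.
        Root lime: left subtree has 0 nodes { }, right has 1 {rose}.
  Root tulip: left subtree has 1 node {teak}, right has 0 { }.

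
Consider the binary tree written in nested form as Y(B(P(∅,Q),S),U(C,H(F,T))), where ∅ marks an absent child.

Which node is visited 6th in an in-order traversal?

C

In-order visits the left subtree, then the node, then the right subtree.
At Y: go left to B.
  At B: go left to P.
    At P: no left child.
    Visit P.
    At P: go right to Q.
      Q is a leaf — visit Q.
  Visit B.
  At B: go right to S.
    S is a leaf — visit S.
Visit Y.
At Y: go right to U.
  At U: go left to C.
    C is a leaf — visit C.
  Visit U.
  At U: go right to H.
    At H: go left to F.
      F is a leaf — visit F.
    Visit H.
    At H: go right to T.
      T is a leaf — visit T.
Full in-order sequence: P, Q, B, S, Y, C, U, F, H, T.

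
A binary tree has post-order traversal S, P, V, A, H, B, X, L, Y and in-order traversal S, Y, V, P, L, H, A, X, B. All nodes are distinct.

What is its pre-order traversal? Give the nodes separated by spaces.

Y S L V P X H A B

The last element of post-order is the root; it splits in-order into left and right subtrees.
Root Y: left subtree has 1 node {S}, right has 7 {V, P, L, H, A, X, B}.
  Root L: left subtree has 2 nodes {V, P}, right has 4 {H, A, X, B}.
    Root V: left subtree has 0 nodes { }, right has 1 {P}.
    Root X: left subtree has 2 nodes {H, A}, right has 1 {B}.
      Root H: left subtree has 0 nodes { }, right has 1 {A}.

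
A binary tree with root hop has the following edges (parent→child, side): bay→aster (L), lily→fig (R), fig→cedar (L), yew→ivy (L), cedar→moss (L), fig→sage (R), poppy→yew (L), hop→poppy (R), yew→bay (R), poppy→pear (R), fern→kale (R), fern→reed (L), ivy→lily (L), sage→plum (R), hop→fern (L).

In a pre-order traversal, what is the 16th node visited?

Pre-order visits the node, then its left subtree, then its right subtree.
Visit hop.
At hop: go left to fern.
  Visit fern.
  At fern: go left to reed.
    reed is a leaf — visit reed.
  At fern: go right to kale.
    kale is a leaf — visit kale.
At hop: go right to poppy.
  Visit poppy.
  At poppy: go left to yew.
    Visit yew.
    At yew: go left to ivy.
      Visit ivy.
      At ivy: go left to lily.
        Visit lily.
        At lily: no left child.
        At lily: go right to fig.
          Visit fig.
          At fig: go left to cedar.
            Visit cedar.
            At cedar: go left to moss.
              moss is a leaf — visit moss.
            At cedar: no right child.
          At fig: go right to sage.
            Visit sage.
            At sage: no left child.
            At sage: go right to plum.
              plum is a leaf — visit plum.
      At ivy: no right child.
    At yew: go right to bay.
      Visit bay.
      At bay: go left to aster.
        aster is a leaf — visit aster.
      At bay: no right child.
  At poppy: go right to pear.
    pear is a leaf — visit pear.
Full pre-order sequence: hop, fern, reed, kale, poppy, yew, ivy, lily, fig, cedar, moss, sage, plum, bay, aster, pear.

pear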